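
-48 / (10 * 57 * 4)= -2 / 95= -0.02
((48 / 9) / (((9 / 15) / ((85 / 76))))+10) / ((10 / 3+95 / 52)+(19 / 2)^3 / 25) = 8866000 / 17541807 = 0.51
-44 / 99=-4 / 9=-0.44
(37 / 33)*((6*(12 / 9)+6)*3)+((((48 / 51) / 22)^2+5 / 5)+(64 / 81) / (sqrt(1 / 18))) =64*sqrt(2) / 27+1681755 / 34969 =51.44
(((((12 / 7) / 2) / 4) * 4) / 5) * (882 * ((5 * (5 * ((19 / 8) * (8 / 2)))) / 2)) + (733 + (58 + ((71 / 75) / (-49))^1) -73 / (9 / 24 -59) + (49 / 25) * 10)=4620861703 / 246225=18766.83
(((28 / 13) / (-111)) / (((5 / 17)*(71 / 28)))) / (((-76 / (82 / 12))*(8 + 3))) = 68306 / 321190155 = 0.00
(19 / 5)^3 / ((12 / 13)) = 89167 / 1500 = 59.44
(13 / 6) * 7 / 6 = 91 / 36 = 2.53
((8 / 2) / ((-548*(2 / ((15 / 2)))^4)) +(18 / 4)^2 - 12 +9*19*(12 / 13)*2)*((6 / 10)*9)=794009709 / 455936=1741.49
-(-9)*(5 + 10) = 135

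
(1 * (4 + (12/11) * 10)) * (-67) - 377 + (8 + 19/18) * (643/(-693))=-1384.31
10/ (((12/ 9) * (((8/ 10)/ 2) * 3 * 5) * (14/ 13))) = 65/ 56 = 1.16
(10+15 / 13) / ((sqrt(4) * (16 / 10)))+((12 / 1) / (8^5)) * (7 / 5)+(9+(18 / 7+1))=59852151 / 3727360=16.06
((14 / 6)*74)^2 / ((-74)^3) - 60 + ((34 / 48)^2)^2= -59.82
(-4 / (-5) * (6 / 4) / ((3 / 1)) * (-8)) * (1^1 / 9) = -16 / 45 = -0.36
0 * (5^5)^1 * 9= 0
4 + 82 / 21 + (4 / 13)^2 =28390 / 3549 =8.00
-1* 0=0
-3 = -3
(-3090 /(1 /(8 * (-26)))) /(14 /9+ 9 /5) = 28922400 /151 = 191539.07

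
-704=-704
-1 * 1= -1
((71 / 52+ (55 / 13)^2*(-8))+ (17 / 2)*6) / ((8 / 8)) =-61401 / 676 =-90.83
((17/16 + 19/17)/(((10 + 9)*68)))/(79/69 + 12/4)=40917/100507264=0.00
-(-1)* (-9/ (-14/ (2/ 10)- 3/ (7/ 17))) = 0.12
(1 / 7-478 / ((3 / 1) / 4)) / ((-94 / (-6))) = -13381 / 329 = -40.67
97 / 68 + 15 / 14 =1189 / 476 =2.50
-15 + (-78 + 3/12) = -371/4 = -92.75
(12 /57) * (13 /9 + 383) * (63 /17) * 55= 5328400 /323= 16496.59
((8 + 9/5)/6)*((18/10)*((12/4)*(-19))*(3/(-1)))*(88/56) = 39501/50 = 790.02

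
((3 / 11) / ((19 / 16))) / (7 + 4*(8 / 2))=48 / 4807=0.01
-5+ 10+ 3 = 8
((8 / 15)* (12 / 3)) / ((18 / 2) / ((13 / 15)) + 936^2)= 416 / 170840745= 0.00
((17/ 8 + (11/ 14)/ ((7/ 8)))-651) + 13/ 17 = -4313023/ 6664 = -647.21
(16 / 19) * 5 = 80 / 19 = 4.21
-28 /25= -1.12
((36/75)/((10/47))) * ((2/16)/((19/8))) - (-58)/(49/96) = 13237818/116375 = 113.75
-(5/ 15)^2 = -1/ 9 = -0.11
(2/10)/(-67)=-1/335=-0.00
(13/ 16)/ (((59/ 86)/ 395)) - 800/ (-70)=1583395/ 3304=479.24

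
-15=-15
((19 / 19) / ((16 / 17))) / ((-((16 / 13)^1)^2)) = -2873 / 4096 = -0.70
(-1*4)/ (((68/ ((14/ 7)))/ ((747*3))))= -263.65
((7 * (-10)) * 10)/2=-350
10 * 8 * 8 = 640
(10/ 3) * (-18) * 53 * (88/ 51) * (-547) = 51024160/ 17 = 3001421.18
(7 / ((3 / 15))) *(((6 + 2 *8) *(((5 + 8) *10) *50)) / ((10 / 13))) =6506500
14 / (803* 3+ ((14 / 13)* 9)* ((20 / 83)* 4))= 15106 / 2609391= 0.01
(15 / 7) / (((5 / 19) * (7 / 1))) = 57 / 49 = 1.16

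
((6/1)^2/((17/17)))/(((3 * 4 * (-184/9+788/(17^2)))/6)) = -23409/23042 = -1.02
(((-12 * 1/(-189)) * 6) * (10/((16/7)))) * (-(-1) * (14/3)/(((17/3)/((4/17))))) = 280/867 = 0.32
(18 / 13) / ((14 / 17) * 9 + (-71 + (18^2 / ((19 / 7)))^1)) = 5814 / 234221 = 0.02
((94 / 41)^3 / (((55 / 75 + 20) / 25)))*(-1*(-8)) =2491752000 / 21434431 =116.25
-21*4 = -84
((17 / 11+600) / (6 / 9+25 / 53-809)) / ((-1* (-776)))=-1052103 / 1096449200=-0.00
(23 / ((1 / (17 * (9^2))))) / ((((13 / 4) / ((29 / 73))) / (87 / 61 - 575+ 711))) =30797767188 / 57889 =532014.15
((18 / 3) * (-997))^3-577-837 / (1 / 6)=-214061831767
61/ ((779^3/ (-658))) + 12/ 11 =5672308150/ 5200020529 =1.09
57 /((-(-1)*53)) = 57 /53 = 1.08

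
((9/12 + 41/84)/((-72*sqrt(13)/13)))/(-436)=13*sqrt(13)/329616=0.00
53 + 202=255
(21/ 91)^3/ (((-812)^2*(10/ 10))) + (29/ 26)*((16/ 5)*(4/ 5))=103406238883/ 36214469200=2.86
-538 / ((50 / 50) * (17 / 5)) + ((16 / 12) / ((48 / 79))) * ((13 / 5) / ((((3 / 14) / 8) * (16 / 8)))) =-51.73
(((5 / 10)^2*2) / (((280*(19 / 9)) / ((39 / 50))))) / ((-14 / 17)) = -5967 / 7448000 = -0.00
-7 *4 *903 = -25284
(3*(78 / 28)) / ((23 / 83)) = 9711 / 322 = 30.16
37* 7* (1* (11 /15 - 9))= -2141.07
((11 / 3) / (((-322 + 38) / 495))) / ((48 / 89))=-53845 / 4544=-11.85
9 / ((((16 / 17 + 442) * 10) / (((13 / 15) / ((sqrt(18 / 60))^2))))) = 221 / 37650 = 0.01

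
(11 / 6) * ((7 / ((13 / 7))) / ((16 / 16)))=539 / 78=6.91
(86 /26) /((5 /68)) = 2924 /65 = 44.98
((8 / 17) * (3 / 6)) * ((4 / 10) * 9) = 0.85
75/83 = 0.90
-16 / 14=-8 / 7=-1.14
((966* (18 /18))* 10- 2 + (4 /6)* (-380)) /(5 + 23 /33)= 155177 /94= 1650.82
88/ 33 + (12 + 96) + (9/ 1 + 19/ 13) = 4724/ 39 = 121.13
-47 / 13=-3.62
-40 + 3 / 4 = -157 / 4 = -39.25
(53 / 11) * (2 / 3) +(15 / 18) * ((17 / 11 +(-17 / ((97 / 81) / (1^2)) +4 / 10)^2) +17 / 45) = 415157029 / 2540430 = 163.42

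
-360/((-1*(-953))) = -360/953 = -0.38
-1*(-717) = 717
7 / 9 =0.78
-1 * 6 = -6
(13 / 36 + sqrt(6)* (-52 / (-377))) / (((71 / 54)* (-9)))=-13 / 426 - 24* sqrt(6) / 2059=-0.06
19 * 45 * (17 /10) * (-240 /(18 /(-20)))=387600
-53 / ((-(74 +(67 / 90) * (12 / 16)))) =6360 / 8947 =0.71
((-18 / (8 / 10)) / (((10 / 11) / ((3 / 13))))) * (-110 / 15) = 41.88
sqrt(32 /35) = 4 * sqrt(70) /35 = 0.96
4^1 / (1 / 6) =24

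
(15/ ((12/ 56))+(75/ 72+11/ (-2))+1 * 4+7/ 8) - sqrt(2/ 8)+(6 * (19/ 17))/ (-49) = 697519/ 9996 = 69.78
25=25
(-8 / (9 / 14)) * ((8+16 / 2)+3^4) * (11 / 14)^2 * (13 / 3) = -610324 / 189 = -3229.23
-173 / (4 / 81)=-14013 / 4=-3503.25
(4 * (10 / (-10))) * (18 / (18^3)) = -1 / 81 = -0.01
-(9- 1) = -8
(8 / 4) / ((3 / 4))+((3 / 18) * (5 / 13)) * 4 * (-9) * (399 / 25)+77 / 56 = -51151 / 1560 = -32.79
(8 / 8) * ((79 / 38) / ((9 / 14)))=553 / 171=3.23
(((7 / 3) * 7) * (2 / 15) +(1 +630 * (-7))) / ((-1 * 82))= 198307 / 3690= 53.74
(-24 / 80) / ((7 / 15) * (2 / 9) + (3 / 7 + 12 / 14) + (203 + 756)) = -567 / 1815136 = -0.00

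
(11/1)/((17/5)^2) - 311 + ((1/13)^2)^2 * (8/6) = -7677538376/24762387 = -310.05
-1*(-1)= 1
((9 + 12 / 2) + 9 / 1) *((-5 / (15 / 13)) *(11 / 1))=-1144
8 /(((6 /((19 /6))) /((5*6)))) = 380 /3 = 126.67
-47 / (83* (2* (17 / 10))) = -235 / 1411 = -0.17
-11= -11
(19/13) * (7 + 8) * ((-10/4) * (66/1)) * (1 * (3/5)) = -2170.38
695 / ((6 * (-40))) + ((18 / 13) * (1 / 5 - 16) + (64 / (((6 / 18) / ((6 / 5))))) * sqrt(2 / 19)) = -77291 / 3120 + 1152 * sqrt(38) / 95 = 49.98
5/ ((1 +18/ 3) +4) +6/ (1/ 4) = 24.45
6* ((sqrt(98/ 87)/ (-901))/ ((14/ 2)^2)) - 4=-4 - 2* sqrt(174)/ 182903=-4.00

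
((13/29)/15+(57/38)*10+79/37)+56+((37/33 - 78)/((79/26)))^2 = 26010849298513/36462948885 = 713.35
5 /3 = 1.67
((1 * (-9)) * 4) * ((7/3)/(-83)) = 84/83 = 1.01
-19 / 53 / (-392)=0.00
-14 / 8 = -1.75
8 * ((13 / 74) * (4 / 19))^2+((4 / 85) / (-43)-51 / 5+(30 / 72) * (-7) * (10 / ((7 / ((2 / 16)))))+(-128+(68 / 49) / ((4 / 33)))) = -108134457797267 / 849699464208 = -127.26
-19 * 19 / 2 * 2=-361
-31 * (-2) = 62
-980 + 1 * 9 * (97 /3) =-689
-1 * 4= -4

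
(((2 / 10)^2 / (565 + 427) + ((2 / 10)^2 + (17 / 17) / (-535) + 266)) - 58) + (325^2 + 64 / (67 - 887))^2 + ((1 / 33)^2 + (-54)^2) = 10839118669295412144863 / 971540808480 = 11156627261.24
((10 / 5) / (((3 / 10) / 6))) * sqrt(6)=40 * sqrt(6)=97.98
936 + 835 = 1771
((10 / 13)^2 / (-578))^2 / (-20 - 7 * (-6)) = 1250 / 26239876091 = 0.00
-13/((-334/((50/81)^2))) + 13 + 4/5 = 75683653/5478435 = 13.81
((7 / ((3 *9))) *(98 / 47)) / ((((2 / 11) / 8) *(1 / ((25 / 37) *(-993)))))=-249772600 / 15651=-15958.89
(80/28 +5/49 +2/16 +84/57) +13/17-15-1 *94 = -13127221/126616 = -103.68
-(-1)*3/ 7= 3/ 7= 0.43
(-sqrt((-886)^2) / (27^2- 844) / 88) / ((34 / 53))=23479 / 172040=0.14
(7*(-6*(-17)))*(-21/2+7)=-2499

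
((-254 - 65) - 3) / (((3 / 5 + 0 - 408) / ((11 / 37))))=2530 / 10767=0.23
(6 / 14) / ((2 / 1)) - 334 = -4673 / 14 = -333.79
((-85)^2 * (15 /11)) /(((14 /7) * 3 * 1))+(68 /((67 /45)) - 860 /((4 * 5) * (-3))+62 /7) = 1710.91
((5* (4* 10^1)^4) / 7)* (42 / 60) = 1280000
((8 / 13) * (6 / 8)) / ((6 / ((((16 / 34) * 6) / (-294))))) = -8 / 10829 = -0.00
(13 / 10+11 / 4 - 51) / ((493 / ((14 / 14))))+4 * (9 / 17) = 2.02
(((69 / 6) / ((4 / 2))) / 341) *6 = 69 / 682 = 0.10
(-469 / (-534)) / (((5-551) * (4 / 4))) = -67 / 41652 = -0.00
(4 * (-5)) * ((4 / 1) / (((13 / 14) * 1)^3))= -219520 / 2197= -99.92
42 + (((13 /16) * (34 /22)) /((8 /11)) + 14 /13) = 74553 /1664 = 44.80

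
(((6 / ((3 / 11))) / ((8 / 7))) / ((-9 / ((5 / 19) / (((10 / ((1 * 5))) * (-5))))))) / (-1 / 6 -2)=-77 / 2964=-0.03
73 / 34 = 2.15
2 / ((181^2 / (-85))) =-0.01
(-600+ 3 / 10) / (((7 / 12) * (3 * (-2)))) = 5997 / 35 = 171.34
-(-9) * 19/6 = 57/2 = 28.50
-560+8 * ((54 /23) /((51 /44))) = -212624 /391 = -543.80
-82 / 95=-0.86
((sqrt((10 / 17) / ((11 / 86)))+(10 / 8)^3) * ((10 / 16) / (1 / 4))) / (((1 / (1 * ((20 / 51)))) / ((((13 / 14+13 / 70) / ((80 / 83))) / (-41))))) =-1079 * sqrt(40205) / 3649492 -134875 / 2498048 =-0.11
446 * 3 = 1338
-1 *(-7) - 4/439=3069/439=6.99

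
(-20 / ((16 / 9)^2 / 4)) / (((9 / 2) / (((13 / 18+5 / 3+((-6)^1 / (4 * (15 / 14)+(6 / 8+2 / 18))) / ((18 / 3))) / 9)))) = -256175 / 186768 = -1.37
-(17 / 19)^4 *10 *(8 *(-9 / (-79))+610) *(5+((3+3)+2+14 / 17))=-557211334100 / 10295359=-54122.57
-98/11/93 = -98/1023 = -0.10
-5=-5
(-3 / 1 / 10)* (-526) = 789 / 5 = 157.80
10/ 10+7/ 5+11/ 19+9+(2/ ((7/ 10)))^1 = 14.84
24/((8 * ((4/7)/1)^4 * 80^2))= 7203/1638400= 0.00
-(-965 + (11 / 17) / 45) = 738214 / 765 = 964.99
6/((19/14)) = 84/19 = 4.42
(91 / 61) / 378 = 13 / 3294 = 0.00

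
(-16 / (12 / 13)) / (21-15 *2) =52 / 27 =1.93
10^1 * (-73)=-730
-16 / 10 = -8 / 5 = -1.60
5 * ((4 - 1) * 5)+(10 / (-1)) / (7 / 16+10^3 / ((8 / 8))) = 1200365 / 16007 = 74.99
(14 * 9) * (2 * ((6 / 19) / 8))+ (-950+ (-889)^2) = 14998238 / 19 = 789380.95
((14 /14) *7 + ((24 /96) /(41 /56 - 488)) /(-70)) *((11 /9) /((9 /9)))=10505506 /1227915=8.56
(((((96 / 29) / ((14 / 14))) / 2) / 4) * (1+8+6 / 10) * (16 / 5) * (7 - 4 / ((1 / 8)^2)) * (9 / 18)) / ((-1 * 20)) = 286848 / 3625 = 79.13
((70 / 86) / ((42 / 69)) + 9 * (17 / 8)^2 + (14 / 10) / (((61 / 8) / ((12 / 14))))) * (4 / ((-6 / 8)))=-224.72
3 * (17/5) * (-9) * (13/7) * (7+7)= -11934/5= -2386.80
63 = 63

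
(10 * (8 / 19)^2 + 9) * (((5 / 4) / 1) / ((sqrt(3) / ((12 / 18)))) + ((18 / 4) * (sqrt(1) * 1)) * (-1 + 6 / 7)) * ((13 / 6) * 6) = -455013 / 5054 + 252785 * sqrt(3) / 6498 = -22.65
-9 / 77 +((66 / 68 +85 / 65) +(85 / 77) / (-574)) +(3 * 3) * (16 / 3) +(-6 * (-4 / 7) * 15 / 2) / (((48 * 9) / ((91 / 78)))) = 17662461211 / 351639288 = 50.23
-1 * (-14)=14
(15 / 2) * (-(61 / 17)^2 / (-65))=11163 / 7514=1.49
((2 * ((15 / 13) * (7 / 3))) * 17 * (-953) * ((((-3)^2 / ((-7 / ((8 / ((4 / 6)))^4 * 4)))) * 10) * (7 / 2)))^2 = 106020048371242141780828.40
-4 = -4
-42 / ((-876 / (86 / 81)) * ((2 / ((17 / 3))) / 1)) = 5117 / 35478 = 0.14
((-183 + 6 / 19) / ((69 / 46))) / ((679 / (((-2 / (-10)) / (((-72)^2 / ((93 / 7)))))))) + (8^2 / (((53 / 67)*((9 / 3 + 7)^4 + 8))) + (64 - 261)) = -566166852032989 / 2874060010080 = -196.99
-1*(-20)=20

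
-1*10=-10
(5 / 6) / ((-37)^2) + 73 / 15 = 66633 / 13690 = 4.87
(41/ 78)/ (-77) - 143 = -858899/ 6006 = -143.01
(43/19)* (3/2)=129/38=3.39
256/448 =4/7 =0.57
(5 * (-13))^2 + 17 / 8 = 33817 / 8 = 4227.12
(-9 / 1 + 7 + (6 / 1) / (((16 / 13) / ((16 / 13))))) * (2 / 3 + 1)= 20 / 3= 6.67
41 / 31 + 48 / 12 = 165 / 31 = 5.32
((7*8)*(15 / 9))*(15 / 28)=50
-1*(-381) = 381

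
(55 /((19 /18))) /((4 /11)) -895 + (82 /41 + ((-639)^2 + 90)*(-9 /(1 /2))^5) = -29325373573513 /38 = -771720357197.71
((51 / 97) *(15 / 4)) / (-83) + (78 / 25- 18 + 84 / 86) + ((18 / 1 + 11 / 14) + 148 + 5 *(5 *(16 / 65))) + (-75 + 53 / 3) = 960977280643 / 9451068900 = 101.68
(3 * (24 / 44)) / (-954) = -1 / 583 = -0.00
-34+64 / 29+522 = 14216 / 29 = 490.21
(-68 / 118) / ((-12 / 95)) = 1615 / 354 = 4.56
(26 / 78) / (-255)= -1 / 765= -0.00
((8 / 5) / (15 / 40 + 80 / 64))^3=262144 / 274625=0.95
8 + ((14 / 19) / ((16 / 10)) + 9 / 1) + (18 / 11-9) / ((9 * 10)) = 72643 / 4180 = 17.38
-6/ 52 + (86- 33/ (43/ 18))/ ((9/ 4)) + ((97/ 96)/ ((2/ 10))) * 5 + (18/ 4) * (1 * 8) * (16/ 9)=19516693/ 160992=121.23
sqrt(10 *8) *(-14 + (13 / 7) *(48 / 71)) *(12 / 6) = -50672 *sqrt(5) / 497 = -227.98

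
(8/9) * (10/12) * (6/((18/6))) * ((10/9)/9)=400/2187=0.18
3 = 3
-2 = -2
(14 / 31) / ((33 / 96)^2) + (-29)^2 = 3168927 / 3751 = 844.82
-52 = -52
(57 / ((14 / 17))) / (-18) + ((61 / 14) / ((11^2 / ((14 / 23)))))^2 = -2501351183 / 650587476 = -3.84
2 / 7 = 0.29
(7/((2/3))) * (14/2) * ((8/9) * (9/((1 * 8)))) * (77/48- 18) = -38563/32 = -1205.09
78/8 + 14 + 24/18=301/12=25.08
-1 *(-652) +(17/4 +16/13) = 34189/52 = 657.48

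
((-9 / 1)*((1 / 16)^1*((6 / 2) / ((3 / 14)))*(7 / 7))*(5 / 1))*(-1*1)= 315 / 8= 39.38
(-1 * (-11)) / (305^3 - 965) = 11 / 28371660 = 0.00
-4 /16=-1 /4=-0.25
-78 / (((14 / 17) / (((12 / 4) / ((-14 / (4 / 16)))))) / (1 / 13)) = 0.39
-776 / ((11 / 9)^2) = -62856 / 121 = -519.47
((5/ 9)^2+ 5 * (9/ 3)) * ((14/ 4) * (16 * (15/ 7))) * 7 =12859.26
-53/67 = -0.79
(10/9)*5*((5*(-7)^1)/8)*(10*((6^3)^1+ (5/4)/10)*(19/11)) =-143723125/1584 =-90734.30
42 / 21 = 2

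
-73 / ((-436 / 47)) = 3431 / 436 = 7.87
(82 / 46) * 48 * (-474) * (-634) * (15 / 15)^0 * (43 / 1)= 25430865984 / 23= 1105689825.39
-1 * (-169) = 169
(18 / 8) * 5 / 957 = 15 / 1276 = 0.01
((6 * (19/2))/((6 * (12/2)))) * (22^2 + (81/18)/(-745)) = 13701869/17880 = 766.32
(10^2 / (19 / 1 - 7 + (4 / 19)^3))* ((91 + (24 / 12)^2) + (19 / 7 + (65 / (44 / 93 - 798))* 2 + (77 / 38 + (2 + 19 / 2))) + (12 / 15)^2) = 994600603686 / 1069167967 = 930.26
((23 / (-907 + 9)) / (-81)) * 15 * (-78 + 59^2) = 391345 / 24246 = 16.14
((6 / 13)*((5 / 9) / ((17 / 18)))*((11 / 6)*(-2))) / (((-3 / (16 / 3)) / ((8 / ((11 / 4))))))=10240 / 1989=5.15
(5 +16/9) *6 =40.67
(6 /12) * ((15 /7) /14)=15 /196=0.08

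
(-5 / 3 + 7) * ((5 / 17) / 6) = 40 / 153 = 0.26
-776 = -776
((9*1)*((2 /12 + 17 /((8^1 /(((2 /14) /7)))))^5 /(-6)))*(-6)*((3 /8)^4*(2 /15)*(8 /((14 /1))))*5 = 919358226007 /33174037869887488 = 0.00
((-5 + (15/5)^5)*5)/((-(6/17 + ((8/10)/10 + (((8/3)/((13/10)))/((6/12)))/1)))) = -9862125/37588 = -262.37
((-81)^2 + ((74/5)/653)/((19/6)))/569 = 407012079/35297915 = 11.53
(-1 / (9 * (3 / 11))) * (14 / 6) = -77 / 81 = -0.95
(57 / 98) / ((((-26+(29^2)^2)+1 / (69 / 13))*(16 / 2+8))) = 3933 / 76519353344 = 0.00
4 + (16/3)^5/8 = 132044/243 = 543.39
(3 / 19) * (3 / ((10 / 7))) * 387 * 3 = 73143 / 190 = 384.96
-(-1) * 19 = 19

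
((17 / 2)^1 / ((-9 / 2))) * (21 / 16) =-119 / 48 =-2.48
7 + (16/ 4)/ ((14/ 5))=59/ 7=8.43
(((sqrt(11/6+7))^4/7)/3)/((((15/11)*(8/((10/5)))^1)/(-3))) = -30899/15120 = -2.04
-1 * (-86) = 86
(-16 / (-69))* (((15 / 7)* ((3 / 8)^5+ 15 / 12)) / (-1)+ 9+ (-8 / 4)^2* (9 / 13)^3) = 1282155733 / 724412416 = 1.77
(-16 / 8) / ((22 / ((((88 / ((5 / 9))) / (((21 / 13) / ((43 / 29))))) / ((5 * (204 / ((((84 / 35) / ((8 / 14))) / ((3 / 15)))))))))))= -3354 / 12325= -0.27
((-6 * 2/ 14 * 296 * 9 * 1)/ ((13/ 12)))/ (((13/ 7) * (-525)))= 63936/ 29575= 2.16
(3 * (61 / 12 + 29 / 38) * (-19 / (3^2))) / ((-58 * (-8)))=-0.08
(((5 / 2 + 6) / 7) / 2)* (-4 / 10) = -0.24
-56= -56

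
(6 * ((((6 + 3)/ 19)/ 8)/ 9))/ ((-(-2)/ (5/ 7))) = 15/ 1064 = 0.01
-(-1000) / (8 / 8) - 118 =882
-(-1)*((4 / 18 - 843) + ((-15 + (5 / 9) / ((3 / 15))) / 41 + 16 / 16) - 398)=-457588 / 369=-1240.08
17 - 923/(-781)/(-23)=16.95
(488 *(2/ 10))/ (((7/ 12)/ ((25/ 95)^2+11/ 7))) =24278976/ 88445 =274.51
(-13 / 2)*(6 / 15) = -13 / 5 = -2.60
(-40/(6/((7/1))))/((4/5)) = -175/3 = -58.33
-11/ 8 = -1.38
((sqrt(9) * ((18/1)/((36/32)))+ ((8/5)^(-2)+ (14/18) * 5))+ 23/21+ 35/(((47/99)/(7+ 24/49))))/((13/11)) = 97099343/189504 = 512.39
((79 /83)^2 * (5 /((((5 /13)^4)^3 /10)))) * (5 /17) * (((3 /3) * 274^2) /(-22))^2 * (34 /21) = 23970979070561.80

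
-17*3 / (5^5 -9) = -51 / 3116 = -0.02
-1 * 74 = -74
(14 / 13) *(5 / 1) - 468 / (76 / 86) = -129476 / 247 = -524.19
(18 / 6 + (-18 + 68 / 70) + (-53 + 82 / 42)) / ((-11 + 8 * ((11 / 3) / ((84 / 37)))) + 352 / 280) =-20499 / 1001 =-20.48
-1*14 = -14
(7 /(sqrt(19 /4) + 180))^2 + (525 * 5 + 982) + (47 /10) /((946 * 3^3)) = 3607.00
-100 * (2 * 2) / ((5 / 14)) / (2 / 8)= -4480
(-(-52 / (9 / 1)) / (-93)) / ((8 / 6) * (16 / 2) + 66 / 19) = -38 / 8649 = -0.00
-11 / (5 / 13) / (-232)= 143 / 1160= 0.12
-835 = -835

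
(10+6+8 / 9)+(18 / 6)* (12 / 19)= 3212 / 171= 18.78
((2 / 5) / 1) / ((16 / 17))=17 / 40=0.42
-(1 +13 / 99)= -112 / 99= -1.13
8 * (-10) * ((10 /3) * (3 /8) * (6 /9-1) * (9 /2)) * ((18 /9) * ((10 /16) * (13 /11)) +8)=31275 /22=1421.59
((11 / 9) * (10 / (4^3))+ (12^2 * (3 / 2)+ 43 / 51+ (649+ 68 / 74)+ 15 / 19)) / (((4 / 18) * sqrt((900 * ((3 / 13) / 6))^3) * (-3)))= -7765348513 * sqrt(26) / 6195398400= -6.39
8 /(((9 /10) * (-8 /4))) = -40 /9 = -4.44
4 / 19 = 0.21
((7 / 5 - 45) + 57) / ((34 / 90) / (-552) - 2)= -332856 / 49697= -6.70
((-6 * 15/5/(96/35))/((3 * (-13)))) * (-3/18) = -35/1248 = -0.03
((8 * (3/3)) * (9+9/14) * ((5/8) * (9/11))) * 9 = 54675/154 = 355.03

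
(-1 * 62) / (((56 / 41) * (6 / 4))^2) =-52111 / 3528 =-14.77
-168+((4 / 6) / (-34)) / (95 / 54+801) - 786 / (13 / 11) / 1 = -7980984624 / 9580129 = -833.08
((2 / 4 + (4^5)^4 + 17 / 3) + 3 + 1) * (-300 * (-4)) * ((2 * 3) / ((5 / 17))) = 26916044648205360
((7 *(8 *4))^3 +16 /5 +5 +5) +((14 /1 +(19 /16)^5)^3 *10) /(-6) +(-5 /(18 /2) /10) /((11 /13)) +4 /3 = 6410138249289756639454855229 /570696144780389253120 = 11232138.69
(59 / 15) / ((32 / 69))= 1357 / 160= 8.48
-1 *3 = -3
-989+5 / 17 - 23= -17199 / 17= -1011.71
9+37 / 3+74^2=16492 / 3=5497.33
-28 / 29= -0.97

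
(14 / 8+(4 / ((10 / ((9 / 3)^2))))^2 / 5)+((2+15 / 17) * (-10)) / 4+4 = 9657 / 8500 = 1.14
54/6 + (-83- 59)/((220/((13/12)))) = 10957/1320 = 8.30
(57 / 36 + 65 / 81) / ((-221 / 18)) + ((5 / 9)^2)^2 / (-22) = -3168406 / 15949791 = -0.20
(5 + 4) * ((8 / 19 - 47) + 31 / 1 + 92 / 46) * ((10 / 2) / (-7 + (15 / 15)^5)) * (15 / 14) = 29025 / 266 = 109.12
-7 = -7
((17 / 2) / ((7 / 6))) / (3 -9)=-17 / 14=-1.21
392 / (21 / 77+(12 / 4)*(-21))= -2156 / 345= -6.25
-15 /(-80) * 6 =9 /8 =1.12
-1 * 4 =-4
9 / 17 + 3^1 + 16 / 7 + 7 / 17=741 / 119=6.23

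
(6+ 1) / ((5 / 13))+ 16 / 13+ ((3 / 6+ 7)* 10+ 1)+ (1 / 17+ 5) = 111041 / 1105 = 100.49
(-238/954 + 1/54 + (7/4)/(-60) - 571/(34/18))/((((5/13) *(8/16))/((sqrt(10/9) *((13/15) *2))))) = -99510404747 *sqrt(10)/109471500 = -2874.53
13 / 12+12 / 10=137 / 60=2.28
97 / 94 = 1.03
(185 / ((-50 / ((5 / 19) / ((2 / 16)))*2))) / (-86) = 37 / 817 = 0.05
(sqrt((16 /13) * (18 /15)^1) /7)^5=0.00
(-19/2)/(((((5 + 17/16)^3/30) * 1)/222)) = -259153920/912673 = -283.95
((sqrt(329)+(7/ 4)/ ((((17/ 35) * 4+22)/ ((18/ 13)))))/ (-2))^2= 83.17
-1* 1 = -1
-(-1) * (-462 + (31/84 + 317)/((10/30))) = 13723/28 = 490.11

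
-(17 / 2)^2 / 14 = -289 / 56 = -5.16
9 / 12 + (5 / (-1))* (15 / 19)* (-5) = 1557 / 76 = 20.49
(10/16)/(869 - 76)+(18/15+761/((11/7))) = 169391419/348920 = 485.47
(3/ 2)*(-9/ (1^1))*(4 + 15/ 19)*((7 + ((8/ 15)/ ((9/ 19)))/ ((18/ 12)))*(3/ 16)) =-285649/ 3040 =-93.96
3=3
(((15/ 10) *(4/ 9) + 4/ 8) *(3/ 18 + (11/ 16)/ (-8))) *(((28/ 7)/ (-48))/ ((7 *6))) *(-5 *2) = 155/ 82944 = 0.00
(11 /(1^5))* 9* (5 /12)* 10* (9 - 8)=825 /2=412.50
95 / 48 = 1.98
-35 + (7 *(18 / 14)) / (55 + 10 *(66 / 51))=-13424 / 385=-34.87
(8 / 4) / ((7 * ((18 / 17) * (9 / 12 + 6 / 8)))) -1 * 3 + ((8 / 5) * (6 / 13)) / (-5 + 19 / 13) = -65831 / 21735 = -3.03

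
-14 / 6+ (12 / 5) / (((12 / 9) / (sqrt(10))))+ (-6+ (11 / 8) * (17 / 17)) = -167 / 24+ 9 * sqrt(10) / 5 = -1.27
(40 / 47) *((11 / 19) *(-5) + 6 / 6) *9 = -14.51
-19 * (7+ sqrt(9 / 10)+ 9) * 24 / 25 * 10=-14592 / 5 -1368 * sqrt(10) / 25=-3091.44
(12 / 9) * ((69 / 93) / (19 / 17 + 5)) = 391 / 2418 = 0.16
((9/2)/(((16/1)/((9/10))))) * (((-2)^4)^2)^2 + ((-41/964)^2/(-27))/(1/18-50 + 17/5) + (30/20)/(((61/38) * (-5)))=29543749011063757/1780965581880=16588.61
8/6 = 4/3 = 1.33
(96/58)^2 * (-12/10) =-13824/4205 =-3.29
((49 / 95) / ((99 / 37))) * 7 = 1.35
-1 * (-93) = 93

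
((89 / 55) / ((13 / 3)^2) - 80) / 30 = -742799 / 278850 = -2.66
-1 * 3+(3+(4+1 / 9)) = 37 / 9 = 4.11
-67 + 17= -50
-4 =-4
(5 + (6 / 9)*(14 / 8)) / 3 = 37 / 18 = 2.06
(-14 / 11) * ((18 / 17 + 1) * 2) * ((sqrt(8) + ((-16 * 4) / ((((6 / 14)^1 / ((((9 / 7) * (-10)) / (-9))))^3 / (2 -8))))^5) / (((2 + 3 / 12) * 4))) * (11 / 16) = -232944233092334858267.18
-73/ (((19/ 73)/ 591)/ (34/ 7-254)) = 5492621616/ 133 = 41297906.89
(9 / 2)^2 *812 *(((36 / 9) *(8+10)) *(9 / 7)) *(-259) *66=-26019666288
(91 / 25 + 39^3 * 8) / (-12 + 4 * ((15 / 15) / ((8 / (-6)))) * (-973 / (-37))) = -438963967 / 84075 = -5221.10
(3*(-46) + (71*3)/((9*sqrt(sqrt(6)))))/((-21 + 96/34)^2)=-13294/31827 + 20519*6^(3/4)/1718658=-0.37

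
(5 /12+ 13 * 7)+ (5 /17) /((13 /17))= 14321 /156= 91.80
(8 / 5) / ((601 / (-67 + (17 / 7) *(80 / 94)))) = -170904 / 988645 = -0.17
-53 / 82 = -0.65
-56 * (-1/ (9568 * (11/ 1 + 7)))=7/ 21528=0.00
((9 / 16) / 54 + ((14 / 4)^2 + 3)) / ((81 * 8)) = 1465 / 62208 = 0.02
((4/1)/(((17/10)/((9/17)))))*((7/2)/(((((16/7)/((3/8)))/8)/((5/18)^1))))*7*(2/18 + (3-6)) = -111475/3468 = -32.14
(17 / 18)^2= 289 / 324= 0.89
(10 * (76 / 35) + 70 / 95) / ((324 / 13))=19409 / 21546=0.90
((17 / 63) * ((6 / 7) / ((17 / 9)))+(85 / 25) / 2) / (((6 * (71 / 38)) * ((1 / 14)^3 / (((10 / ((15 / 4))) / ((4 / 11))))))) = 10451672 / 3195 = 3271.26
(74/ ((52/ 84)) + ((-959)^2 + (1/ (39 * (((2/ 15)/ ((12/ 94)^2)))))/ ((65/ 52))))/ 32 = 2031839395/ 70688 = 28743.77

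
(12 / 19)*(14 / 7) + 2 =62 / 19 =3.26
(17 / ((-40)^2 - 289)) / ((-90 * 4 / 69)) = -17 / 6840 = -0.00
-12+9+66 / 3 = 19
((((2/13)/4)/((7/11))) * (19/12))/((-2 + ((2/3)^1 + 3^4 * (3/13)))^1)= 0.01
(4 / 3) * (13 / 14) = 26 / 21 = 1.24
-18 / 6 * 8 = -24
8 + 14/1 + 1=23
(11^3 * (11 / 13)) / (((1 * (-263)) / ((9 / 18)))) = -14641 / 6838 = -2.14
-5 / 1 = -5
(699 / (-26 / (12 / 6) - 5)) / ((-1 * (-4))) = -233 / 24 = -9.71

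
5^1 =5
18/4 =9/2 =4.50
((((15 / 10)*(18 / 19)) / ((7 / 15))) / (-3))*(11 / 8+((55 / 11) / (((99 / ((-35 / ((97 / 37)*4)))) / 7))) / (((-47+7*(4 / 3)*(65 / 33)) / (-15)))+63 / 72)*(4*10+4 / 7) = -904689810 / 13465249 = -67.19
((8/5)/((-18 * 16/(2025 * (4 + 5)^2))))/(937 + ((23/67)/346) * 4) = -4694355/4827028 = -0.97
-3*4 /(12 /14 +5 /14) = -168 /17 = -9.88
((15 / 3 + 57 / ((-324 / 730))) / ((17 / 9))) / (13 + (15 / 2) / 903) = -2006165 / 399381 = -5.02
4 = 4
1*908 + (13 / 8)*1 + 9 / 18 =7281 / 8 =910.12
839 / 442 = 1.90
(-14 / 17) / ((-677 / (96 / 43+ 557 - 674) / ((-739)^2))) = -37731499890 / 494887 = -76242.66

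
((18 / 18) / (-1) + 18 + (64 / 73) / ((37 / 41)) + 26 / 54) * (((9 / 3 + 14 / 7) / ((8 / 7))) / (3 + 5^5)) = 346325 / 13418568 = 0.03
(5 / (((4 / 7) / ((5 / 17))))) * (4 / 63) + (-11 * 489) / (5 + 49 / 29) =-23861773 / 29682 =-803.91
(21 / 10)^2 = 441 / 100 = 4.41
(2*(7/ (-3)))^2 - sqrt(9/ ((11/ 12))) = 196/ 9 - 6*sqrt(33)/ 11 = 18.64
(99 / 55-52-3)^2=70756 / 25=2830.24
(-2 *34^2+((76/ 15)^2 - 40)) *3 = -6978.99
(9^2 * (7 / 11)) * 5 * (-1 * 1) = -2835 / 11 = -257.73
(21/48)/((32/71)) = 497/512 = 0.97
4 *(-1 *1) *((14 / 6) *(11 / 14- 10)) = 86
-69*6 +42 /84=-827 /2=-413.50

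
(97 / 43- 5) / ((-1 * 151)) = 118 / 6493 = 0.02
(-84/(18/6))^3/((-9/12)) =87808/3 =29269.33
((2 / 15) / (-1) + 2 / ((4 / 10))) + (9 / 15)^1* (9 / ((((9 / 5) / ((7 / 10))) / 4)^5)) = 591041 / 10935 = 54.05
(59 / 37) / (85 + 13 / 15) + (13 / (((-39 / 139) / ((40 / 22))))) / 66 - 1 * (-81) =4138410029 / 51897384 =79.74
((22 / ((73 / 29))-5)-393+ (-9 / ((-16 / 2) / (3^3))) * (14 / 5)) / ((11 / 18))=-363393 / 730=-497.80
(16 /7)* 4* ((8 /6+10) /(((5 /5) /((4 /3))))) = 8704 /63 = 138.16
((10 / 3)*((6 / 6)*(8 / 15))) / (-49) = -16 / 441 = -0.04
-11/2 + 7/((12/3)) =-3.75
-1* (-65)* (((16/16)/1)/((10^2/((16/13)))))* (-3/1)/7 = -12/35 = -0.34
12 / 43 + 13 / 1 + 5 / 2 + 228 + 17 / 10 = 52778 / 215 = 245.48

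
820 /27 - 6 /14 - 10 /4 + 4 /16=20935 /756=27.69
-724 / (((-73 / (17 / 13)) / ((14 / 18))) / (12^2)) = 1452.58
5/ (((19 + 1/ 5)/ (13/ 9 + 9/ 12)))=1975/ 3456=0.57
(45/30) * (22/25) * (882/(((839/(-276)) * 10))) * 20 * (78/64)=-39162123/41950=-933.54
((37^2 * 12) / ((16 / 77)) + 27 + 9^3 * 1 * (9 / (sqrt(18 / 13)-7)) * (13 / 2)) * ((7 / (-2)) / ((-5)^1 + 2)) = 420689423 / 4952-597051 * sqrt(26) / 2476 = 83723.88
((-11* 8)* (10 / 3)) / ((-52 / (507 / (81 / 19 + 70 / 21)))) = 163020 / 433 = 376.49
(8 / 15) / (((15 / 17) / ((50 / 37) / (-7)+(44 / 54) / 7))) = -72896 / 1573425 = -0.05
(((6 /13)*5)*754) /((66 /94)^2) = 3529.53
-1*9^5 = -59049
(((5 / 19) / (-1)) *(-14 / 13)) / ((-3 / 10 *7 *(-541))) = 100 / 400881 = 0.00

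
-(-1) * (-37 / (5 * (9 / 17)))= -629 / 45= -13.98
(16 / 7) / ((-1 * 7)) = -16 / 49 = -0.33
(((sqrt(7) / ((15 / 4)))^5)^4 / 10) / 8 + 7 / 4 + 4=38240530042121193712650931 / 6650513460159301757812500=5.75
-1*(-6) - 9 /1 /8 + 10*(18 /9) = 199 /8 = 24.88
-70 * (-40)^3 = 4480000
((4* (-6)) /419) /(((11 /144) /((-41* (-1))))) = -141696 /4609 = -30.74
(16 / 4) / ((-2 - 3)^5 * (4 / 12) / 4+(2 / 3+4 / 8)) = -0.02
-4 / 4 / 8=-1 / 8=-0.12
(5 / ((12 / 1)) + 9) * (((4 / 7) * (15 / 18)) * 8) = 2260 / 63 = 35.87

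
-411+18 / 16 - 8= -3343 / 8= -417.88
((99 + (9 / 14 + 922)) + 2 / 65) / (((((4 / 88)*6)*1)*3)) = 10226953 / 8190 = 1248.71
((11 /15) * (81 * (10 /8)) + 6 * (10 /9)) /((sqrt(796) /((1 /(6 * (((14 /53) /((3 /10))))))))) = 51463 * sqrt(199) /1337280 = 0.54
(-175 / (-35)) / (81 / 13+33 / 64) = 4160 / 5613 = 0.74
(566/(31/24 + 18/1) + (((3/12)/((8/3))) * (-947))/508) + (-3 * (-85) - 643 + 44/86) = -115968246333/323640704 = -358.32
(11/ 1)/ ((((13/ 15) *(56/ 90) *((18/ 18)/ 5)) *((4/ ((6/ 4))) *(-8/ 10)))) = -556875/ 11648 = -47.81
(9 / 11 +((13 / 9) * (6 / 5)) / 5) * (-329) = -383.24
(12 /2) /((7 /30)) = 180 /7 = 25.71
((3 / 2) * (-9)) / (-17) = 27 / 34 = 0.79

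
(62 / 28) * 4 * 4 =248 / 7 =35.43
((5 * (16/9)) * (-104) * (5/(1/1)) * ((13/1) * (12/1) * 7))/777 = -2163200/333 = -6496.10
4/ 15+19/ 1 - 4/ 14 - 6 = 1363/ 105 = 12.98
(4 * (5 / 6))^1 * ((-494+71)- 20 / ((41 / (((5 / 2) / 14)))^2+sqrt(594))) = -3673484575618090 / 2605305872949+62500 * sqrt(66) / 868435290983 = -1410.00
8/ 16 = 1/ 2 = 0.50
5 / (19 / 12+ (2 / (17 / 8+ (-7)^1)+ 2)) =52 / 33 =1.58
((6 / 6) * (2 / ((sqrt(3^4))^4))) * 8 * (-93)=-496 / 2187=-0.23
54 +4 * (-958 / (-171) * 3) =6910 / 57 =121.23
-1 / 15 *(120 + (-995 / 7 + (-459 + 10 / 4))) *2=6701 / 105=63.82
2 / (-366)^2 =1 / 66978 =0.00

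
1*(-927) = -927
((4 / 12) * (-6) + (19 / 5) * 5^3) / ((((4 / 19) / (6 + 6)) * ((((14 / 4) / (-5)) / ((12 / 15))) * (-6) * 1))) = 5135.43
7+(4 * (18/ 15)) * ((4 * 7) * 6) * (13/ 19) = 53081/ 95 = 558.75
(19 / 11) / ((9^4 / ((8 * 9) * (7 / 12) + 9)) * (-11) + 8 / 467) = -150841 / 123579313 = -0.00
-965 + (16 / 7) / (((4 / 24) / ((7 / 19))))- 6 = -18353 / 19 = -965.95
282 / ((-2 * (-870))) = 47 / 290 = 0.16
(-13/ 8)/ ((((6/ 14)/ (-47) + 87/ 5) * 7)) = -3055/ 228864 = -0.01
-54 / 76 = -27 / 38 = -0.71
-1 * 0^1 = 0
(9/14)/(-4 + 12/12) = -3/14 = -0.21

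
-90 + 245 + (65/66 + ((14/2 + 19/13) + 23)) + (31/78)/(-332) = 187.45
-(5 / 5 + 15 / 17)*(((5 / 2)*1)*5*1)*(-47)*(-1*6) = -112800 / 17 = -6635.29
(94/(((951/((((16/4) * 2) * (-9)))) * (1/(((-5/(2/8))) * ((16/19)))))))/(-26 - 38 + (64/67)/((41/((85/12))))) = -371833920/198030217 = -1.88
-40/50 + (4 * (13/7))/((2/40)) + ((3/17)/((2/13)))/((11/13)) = 1952073/13090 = 149.13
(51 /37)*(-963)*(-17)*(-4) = -3339684 /37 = -90261.73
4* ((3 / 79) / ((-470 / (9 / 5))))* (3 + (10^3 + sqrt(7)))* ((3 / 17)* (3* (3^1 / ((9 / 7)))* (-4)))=4536* sqrt(7) / 1578025 + 267624 / 92825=2.89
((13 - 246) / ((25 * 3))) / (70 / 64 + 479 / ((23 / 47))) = -171488 / 54091575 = -0.00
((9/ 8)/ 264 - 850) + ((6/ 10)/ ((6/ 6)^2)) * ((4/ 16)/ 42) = -20943807/ 24640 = -849.99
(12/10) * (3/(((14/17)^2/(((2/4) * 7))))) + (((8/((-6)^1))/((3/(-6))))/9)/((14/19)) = 71747/3780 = 18.98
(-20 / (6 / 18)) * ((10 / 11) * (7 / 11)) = -34.71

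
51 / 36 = 17 / 12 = 1.42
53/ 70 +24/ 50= 433/ 350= 1.24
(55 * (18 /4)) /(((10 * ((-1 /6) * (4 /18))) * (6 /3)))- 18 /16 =-1341 /4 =-335.25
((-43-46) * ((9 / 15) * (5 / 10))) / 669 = -89 / 2230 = -0.04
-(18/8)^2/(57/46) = -621/152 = -4.09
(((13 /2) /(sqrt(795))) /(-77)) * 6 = -13 * sqrt(795) /20405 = -0.02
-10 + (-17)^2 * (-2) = -588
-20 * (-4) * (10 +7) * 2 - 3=2717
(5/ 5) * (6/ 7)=6/ 7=0.86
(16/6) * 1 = 8/3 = 2.67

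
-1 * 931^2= -866761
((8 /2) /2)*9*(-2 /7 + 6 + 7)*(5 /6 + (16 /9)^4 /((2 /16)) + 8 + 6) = 110646491 /5103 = 21682.64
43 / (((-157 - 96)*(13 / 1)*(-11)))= 43 / 36179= 0.00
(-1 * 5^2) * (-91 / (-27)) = -2275 / 27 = -84.26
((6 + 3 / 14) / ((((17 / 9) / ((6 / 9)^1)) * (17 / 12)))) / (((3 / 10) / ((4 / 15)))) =2784 / 2023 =1.38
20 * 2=40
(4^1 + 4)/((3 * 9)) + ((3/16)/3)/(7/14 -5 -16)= 2597/8856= 0.29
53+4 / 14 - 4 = 345 / 7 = 49.29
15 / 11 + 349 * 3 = 11532 / 11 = 1048.36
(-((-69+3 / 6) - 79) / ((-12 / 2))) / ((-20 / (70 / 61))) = 2065 / 1464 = 1.41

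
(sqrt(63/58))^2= 63/58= 1.09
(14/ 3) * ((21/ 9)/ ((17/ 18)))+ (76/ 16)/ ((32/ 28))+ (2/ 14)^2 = 418661/ 26656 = 15.71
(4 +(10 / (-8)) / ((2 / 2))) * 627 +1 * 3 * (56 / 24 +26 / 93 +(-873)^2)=283726767 / 124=2288119.09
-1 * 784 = -784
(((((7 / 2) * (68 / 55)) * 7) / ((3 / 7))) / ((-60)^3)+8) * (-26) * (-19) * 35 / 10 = 246476158201 / 17820000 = 13831.43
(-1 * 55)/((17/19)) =-1045/17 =-61.47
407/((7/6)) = 2442/7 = 348.86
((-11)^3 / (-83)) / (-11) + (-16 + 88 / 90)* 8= -454309 / 3735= -121.64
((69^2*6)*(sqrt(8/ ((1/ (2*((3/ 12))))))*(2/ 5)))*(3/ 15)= 114264/ 25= 4570.56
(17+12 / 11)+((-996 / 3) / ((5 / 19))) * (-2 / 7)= 378.55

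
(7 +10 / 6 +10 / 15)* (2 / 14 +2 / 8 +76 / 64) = 59 / 4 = 14.75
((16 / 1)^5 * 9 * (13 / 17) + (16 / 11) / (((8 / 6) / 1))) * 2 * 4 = 10796140128 / 187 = 57733369.67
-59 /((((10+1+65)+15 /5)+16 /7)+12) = -0.63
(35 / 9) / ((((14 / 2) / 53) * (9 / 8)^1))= 2120 / 81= 26.17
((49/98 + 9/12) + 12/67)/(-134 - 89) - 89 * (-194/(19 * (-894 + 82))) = -259448537/230509748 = -1.13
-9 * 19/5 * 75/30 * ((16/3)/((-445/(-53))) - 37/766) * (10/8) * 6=-102629583/272696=-376.35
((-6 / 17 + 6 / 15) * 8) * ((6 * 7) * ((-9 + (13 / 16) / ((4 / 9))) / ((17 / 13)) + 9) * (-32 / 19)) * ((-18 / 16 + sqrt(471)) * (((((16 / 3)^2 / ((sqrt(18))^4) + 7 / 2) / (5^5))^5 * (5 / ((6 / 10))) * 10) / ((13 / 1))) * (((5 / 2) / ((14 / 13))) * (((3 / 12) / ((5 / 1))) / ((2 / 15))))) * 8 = 3916729690406575151 / 417593720779554748535156250000 -3916729690406575151 * sqrt(471) / 469792935876999092102050781250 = -0.00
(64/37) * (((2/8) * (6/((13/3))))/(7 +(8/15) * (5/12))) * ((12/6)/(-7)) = -5184/218855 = -0.02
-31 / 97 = -0.32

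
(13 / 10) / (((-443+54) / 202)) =-1313 / 1945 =-0.68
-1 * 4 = -4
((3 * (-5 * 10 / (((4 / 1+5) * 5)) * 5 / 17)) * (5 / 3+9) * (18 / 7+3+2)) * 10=-848000 / 1071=-791.78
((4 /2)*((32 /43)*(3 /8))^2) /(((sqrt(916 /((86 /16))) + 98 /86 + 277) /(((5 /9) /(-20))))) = -2990 /191788729 + sqrt(19694) /191788729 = -0.00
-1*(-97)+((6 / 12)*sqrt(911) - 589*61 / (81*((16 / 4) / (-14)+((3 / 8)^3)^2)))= sqrt(911) / 2+70009238977 / 42053985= 1679.84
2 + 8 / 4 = 4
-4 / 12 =-1 / 3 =-0.33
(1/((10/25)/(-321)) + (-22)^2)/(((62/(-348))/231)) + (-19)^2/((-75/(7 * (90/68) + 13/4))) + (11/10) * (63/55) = 13055959913/31620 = 412901.96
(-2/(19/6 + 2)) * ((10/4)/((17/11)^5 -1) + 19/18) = -10388203/19511493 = -0.53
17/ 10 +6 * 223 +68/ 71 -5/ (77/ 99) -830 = 2506019/ 4970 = 504.23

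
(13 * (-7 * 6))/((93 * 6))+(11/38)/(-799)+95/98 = -655075/69179817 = -0.01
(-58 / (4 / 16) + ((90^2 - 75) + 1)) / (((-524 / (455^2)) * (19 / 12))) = -4840658550 / 2489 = -1944820.63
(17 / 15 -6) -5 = -9.87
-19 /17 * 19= -361 /17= -21.24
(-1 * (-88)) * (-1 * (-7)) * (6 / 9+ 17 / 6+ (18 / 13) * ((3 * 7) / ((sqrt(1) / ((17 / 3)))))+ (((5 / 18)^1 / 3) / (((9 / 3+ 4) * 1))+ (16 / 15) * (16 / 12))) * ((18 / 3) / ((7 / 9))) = 366928672 / 455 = 806436.64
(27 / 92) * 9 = 243 / 92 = 2.64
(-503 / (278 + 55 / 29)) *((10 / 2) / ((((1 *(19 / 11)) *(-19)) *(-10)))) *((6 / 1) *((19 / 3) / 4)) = -160457 / 616892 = -0.26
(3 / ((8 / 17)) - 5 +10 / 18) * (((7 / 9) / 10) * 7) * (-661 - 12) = -4583803 / 6480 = -707.38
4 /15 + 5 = 79 /15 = 5.27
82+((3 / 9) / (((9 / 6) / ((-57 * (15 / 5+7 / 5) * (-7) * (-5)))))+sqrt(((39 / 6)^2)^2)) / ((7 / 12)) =-3189.57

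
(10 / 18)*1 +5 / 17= 130 / 153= 0.85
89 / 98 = 0.91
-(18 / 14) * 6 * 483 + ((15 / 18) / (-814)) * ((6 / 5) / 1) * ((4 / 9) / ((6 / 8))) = -40945022 / 10989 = -3726.00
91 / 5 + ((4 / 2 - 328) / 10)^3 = -34627.78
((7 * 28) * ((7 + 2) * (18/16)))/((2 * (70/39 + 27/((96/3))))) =1238328/3293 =376.05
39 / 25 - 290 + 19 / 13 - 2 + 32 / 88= -1031798 / 3575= -288.61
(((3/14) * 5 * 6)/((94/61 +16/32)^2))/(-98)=-37210/2362927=-0.02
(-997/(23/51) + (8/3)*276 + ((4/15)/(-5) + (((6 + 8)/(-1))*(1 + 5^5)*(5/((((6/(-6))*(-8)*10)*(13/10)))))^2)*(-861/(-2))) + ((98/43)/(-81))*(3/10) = 1720112767178284411/902561400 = 1905812465.70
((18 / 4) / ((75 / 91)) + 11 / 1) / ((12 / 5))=6.86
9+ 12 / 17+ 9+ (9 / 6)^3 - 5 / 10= 21.58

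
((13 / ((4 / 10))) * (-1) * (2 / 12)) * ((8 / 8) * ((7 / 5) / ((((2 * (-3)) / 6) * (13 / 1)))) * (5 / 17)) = 35 / 204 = 0.17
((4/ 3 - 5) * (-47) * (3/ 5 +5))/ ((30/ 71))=2283.99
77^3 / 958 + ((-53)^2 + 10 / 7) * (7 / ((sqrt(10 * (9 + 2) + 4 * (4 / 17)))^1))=456533 / 958 + 19673 * sqrt(32062) / 1886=2344.32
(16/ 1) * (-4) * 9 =-576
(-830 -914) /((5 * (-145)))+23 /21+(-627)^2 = 5985442324 /15225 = 393132.50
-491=-491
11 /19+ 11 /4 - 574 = -43371 /76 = -570.67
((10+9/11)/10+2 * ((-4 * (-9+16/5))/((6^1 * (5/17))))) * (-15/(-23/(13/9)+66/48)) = 138164/4895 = 28.23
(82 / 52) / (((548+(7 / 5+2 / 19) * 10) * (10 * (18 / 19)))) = 14801 / 50066640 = 0.00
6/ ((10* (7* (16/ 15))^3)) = 2025/ 1404928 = 0.00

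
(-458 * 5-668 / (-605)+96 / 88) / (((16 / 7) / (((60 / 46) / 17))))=-14533281 / 189244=-76.80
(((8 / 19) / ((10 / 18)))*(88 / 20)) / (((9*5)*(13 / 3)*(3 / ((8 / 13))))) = 1408 / 401375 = 0.00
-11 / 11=-1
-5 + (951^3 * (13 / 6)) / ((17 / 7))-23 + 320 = 26089265575 / 34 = 767331340.44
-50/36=-25/18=-1.39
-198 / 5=-39.60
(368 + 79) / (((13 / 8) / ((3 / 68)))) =12.14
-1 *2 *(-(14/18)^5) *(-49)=-1647086/59049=-27.89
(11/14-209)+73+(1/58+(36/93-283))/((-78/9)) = -102.61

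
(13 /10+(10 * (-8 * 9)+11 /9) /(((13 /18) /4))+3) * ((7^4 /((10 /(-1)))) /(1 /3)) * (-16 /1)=-14894680332 /325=-45829785.64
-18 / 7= -2.57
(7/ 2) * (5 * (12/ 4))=105/ 2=52.50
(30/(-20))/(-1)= 3/2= 1.50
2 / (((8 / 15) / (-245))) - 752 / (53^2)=-10326083 / 11236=-919.02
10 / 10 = 1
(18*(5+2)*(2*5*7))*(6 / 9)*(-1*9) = -52920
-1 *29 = -29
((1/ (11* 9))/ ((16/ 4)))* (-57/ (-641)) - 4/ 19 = -338087/ 1607628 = -0.21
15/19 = 0.79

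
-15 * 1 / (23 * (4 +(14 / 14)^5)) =-3 / 23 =-0.13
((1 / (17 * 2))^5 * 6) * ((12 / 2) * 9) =81 / 11358856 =0.00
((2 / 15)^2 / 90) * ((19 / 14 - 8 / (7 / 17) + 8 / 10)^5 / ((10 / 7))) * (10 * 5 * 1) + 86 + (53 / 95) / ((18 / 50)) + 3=-5406617769830659 / 513213750000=-10534.83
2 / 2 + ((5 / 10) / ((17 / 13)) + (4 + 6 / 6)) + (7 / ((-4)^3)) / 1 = 6825 / 1088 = 6.27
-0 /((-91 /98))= 0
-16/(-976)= 1/61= 0.02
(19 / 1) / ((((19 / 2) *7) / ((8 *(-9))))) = -144 / 7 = -20.57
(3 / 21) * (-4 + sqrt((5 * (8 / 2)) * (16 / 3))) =-4 / 7 + 8 * sqrt(15) / 21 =0.90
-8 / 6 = -4 / 3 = -1.33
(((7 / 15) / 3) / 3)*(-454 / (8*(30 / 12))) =-1589 / 1350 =-1.18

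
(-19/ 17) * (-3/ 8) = 57/ 136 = 0.42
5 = 5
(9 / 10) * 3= 2.70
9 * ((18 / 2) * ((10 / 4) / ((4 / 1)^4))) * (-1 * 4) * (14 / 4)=-2835 / 256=-11.07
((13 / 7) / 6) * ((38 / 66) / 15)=247 / 20790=0.01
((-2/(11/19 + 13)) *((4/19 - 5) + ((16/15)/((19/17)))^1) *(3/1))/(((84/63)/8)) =10.17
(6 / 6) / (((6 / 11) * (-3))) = -11 / 18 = -0.61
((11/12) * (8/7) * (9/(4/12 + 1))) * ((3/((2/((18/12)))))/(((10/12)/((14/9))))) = 297/10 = 29.70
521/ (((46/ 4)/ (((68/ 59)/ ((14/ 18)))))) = 637704/ 9499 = 67.13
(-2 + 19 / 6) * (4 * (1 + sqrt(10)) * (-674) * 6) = -18872 * sqrt(10) - 18872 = -78550.50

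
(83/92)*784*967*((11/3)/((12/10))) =432606790/207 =2089887.87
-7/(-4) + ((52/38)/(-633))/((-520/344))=421289/240540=1.75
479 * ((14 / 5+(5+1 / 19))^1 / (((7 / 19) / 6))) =2144004 / 35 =61257.26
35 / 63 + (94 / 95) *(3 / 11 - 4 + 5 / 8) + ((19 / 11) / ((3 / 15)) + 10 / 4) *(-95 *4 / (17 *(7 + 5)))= -14874593 / 639540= -23.26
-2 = -2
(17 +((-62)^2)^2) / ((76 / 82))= 605830473 / 38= 15942907.18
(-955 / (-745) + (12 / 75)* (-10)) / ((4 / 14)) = -1659 / 1490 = -1.11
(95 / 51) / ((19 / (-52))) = -260 / 51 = -5.10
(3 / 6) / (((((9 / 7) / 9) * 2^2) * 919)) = 7 / 7352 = 0.00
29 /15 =1.93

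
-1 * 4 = -4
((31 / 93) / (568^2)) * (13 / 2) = 13 / 1935744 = 0.00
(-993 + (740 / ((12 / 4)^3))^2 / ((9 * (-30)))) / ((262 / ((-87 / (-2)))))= -165.33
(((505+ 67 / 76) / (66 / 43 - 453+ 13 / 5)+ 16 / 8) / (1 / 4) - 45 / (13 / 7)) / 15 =-164783973 / 119184910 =-1.38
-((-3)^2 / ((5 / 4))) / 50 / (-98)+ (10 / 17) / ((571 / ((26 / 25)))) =151063 / 59455375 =0.00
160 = 160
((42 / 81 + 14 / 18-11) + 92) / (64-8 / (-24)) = 1.28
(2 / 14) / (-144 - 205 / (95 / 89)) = -19 / 44695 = -0.00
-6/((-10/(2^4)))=48/5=9.60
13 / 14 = 0.93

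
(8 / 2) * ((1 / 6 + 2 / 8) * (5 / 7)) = 25 / 21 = 1.19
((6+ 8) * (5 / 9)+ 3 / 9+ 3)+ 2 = 13.11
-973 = -973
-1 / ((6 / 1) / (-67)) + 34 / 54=637 / 54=11.80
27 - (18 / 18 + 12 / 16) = 101 / 4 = 25.25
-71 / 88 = -0.81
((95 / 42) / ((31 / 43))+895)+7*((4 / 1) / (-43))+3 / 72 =66998669 / 74648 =897.53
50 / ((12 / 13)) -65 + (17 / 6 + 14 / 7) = -6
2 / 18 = 1 / 9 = 0.11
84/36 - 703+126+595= 61/3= 20.33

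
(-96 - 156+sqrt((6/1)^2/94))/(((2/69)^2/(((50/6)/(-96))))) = 833175/32 - 39675* sqrt(94)/6016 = 25972.78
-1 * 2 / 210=-1 / 105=-0.01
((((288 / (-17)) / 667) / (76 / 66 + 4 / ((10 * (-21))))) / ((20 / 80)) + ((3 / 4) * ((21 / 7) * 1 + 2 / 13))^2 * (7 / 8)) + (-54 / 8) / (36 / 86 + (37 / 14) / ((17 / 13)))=1361152947334887 / 667520009762944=2.04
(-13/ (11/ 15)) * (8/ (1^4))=-1560/ 11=-141.82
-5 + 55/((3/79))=4330/3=1443.33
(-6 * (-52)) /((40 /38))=1482 /5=296.40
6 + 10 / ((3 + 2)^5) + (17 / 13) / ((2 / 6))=80651 / 8125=9.93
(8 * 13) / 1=104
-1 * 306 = -306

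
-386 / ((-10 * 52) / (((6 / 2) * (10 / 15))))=193 / 130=1.48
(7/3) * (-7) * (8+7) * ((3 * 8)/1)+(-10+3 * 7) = -5869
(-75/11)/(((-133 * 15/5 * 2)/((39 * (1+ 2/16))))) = 8775/23408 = 0.37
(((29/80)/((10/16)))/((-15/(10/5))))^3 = -24389/52734375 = -0.00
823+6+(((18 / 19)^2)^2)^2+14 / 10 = 70570853549112 / 84917815205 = 831.05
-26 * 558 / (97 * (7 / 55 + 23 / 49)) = -3258255 / 12998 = -250.67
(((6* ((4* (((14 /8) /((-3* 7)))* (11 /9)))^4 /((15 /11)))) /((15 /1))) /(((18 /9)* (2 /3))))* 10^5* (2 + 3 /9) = 2254714000 /1594323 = 1414.21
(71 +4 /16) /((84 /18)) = 855 /56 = 15.27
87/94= 0.93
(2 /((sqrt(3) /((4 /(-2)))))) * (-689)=2756 * sqrt(3) /3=1591.18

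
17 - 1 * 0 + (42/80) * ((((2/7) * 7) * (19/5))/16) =27599/1600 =17.25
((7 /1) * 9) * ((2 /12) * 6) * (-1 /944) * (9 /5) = -567 /4720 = -0.12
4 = 4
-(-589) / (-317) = -589 / 317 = -1.86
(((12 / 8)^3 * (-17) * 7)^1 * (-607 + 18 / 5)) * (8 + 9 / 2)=48468105 / 16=3029256.56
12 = 12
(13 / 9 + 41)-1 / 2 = 755 / 18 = 41.94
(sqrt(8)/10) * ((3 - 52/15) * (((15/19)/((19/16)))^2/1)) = -5376 * sqrt(2)/130321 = -0.06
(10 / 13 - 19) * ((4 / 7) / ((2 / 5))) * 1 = -2370 / 91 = -26.04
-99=-99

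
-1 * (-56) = 56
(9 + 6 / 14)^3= 287496 / 343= 838.18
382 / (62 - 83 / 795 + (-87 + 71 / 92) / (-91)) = 2542492680 / 418267739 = 6.08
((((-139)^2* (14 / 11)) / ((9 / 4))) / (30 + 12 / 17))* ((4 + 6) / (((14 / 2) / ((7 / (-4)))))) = -22991990 / 25839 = -889.82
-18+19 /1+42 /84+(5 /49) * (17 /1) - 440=-42803 /98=-436.77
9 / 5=1.80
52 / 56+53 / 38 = 309 / 133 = 2.32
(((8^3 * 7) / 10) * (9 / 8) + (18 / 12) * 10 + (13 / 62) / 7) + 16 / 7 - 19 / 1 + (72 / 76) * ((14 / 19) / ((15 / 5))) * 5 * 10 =323649329 / 783370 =413.15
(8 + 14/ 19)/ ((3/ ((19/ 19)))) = 166/ 57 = 2.91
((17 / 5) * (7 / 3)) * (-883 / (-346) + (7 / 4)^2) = 1849379 / 41520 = 44.54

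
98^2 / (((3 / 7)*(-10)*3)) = -33614 / 45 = -746.98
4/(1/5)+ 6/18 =61/3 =20.33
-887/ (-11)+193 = 273.64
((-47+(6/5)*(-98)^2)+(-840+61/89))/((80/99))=234339237/17800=13165.13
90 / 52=45 / 26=1.73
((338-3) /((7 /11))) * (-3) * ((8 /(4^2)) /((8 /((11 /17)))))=-63.87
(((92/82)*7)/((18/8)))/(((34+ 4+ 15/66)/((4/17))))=113344/5275593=0.02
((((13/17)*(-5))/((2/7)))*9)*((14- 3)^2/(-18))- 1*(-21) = 56483/68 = 830.63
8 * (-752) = -6016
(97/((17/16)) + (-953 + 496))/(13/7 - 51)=43519/5848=7.44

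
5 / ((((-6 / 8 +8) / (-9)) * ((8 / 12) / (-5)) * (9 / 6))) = 900 / 29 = 31.03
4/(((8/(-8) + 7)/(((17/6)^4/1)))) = 42.96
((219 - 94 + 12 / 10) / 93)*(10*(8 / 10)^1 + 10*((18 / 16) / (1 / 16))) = 118628 / 465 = 255.11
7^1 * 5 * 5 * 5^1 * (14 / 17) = 12250 / 17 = 720.59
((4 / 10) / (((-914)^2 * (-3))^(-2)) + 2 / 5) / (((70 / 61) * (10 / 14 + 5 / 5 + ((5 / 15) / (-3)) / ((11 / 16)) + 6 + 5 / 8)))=60689324642291928 / 226685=267725366223.14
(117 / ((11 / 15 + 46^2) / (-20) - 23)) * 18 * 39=-24640200 / 38651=-637.50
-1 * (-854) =854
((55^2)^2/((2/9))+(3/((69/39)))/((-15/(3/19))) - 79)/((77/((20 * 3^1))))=1079680171902/33649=32086545.57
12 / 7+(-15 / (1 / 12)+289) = 775 / 7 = 110.71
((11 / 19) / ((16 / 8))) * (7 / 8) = 77 / 304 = 0.25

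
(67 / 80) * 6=201 / 40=5.02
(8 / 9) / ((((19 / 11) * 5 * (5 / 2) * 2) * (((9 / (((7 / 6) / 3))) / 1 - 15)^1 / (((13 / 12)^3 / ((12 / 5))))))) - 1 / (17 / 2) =-249766367 / 2147459040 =-0.12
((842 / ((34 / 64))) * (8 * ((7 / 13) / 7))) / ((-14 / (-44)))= 4742144 / 1547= 3065.38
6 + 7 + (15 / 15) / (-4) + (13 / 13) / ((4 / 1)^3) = 817 / 64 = 12.77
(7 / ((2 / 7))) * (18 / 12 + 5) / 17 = 637 / 68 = 9.37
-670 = -670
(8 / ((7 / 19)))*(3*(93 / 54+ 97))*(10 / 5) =270104 / 21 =12862.10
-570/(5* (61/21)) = -39.25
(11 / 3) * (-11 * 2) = -242 / 3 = -80.67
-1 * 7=-7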